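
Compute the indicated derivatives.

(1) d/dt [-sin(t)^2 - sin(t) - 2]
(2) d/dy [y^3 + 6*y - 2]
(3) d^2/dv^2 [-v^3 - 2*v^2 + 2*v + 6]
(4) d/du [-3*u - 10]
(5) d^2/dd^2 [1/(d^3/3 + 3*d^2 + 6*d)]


(1) = -sin(2*t) - cos(t)
(2) = 3*y^2 + 6
(3) = -6*v - 4
(4) = -3
(5) = 18*(-d*(d + 3)*(d^2 + 9*d + 18) + 3*(d^2 + 6*d + 6)^2)/(d^3*(d^2 + 9*d + 18)^3)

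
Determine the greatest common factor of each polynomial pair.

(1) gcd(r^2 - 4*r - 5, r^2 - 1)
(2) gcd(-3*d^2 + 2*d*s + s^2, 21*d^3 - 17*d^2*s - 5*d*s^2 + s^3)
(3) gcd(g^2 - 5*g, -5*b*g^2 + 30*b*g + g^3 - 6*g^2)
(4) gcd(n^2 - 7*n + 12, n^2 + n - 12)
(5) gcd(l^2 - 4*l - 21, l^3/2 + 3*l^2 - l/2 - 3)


(1) = r + 1
(2) = gcd((-d + s)*(3*d + s), (-7*d + s)*(-d + s)*(3*d + s)) = -3*d^2 + 2*d*s + s^2
(3) = gcd(g*(g - 5), g*(-5*b + g)*(g - 6)) = g
(4) = gcd((n - 4)*(n - 3), (n - 3)*(n + 4)) = n - 3
(5) = gcd((l - 7)*(l + 3), (l/2 + 1/2)*(l - 1)*(l + 6)) = 1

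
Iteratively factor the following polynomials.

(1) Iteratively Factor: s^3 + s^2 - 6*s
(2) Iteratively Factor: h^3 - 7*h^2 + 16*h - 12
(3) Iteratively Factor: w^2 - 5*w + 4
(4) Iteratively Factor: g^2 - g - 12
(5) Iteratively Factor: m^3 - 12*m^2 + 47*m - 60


(1) = (s - 2)*(s^2 + 3*s) = (s - 2)*(s + 3)*(s)
(2) = (h - 2)*(h^2 - 5*h + 6) = (h - 2)^2*(h - 3)
(3) = (w - 4)*(w - 1)
(4) = (g + 3)*(g - 4)
(5) = (m - 3)*(m^2 - 9*m + 20) = (m - 5)*(m - 3)*(m - 4)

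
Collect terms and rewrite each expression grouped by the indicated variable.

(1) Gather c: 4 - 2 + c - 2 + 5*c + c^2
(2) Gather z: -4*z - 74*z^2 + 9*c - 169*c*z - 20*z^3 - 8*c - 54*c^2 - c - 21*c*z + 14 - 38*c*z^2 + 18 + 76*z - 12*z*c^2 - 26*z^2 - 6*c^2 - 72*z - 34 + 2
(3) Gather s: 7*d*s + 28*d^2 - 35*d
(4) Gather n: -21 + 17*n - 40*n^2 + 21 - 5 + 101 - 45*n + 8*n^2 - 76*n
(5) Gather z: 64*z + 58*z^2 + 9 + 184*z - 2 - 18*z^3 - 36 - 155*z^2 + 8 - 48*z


(1) = c^2 + 6*c
(2) = -60*c^2 - 20*z^3 + z^2*(-38*c - 100) + z*(-12*c^2 - 190*c)
(3) = 28*d^2 + 7*d*s - 35*d
(4) = -32*n^2 - 104*n + 96
(5) = -18*z^3 - 97*z^2 + 200*z - 21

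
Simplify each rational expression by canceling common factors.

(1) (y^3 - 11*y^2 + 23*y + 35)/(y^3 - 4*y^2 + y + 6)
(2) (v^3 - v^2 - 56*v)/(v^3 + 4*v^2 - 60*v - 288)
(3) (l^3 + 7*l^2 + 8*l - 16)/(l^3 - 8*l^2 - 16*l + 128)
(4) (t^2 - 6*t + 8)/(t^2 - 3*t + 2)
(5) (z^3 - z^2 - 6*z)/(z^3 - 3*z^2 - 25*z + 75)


(1) = (y^2 - 12*y + 35)/(y^2 - 5*y + 6)
(2) = (v^2 + 7*v)/(v^2 + 12*v + 36)
(3) = (l^2 + 3*l - 4)/(l^2 - 12*l + 32)
(4) = (t - 4)/(t - 1)
(5) = (z^2 + 2*z)/(z^2 - 25)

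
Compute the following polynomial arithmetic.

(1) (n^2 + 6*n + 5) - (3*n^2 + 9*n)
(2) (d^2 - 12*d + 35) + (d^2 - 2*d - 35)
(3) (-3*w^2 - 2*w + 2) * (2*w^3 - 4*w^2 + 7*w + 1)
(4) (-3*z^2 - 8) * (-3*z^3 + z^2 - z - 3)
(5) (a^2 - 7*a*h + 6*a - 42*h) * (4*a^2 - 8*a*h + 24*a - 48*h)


(1) = -2*n^2 - 3*n + 5
(2) = 2*d^2 - 14*d
(3) = -6*w^5 + 8*w^4 - 9*w^3 - 25*w^2 + 12*w + 2
(4) = 9*z^5 - 3*z^4 + 27*z^3 + z^2 + 8*z + 24
(5) = 4*a^4 - 36*a^3*h + 48*a^3 + 56*a^2*h^2 - 432*a^2*h + 144*a^2 + 672*a*h^2 - 1296*a*h + 2016*h^2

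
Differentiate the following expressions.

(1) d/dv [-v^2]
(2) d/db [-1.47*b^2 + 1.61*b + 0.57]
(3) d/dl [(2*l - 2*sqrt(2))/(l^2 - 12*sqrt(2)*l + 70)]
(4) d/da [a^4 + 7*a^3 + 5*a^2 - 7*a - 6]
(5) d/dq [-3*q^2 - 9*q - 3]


(1) = -2*v
(2) = 1.61 - 2.94*b
(3) = 2*(-l^2 + 2*sqrt(2)*l + 46)/(l^4 - 24*sqrt(2)*l^3 + 428*l^2 - 1680*sqrt(2)*l + 4900)
(4) = 4*a^3 + 21*a^2 + 10*a - 7
(5) = -6*q - 9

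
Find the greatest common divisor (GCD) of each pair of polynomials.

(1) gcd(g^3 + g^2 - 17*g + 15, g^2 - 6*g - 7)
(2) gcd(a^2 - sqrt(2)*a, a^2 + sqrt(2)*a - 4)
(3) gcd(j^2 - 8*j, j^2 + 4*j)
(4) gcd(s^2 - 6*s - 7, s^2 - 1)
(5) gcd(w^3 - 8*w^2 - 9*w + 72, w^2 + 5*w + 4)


(1) = gcd((g - 3)*(g - 1)*(g + 5), (g - 7)*(g + 1)) = 1
(2) = gcd(a*(a - sqrt(2)), (a - sqrt(2))*(a + 2*sqrt(2))) = a - sqrt(2)
(3) = j
(4) = s + 1
(5) = 1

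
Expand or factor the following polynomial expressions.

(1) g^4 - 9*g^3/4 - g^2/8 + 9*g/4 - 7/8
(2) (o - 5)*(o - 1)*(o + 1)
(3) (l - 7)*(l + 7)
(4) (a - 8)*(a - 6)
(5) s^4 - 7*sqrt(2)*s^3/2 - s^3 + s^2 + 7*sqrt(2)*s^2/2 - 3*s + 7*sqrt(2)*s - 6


(1) = (g - 7/4)*(g - 1)*(g - 1/2)*(g + 1)
(2) = o^3 - 5*o^2 - o + 5
(3) = l^2 - 49
(4) = a^2 - 14*a + 48
(5) = (s - 2)*(s + 1)*(s - 3*sqrt(2))*(s - sqrt(2)/2)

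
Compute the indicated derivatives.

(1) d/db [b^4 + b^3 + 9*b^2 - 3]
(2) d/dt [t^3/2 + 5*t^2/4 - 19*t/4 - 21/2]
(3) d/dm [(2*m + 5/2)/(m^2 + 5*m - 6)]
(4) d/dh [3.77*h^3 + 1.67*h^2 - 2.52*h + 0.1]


(1) = b*(4*b^2 + 3*b + 18)
(2) = 3*t^2/2 + 5*t/2 - 19/4
(3) = (4*m^2 + 20*m - (2*m + 5)*(4*m + 5) - 24)/(2*(m^2 + 5*m - 6)^2)
(4) = 11.31*h^2 + 3.34*h - 2.52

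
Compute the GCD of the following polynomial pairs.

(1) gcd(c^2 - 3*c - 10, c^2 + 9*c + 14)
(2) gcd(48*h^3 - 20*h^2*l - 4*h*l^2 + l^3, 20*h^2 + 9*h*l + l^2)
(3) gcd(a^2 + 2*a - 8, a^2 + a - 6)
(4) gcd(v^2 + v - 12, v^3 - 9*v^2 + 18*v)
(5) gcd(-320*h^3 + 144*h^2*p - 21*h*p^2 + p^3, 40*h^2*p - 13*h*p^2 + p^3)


(1) = c + 2
(2) = gcd((-6*h + l)*(-2*h + l)*(4*h + l), (4*h + l)*(5*h + l)) = 4*h + l
(3) = gcd((a - 2)*(a + 4), (a - 2)*(a + 3)) = a - 2
(4) = v - 3
(5) = gcd((-8*h + p)^2*(-5*h + p), p*(-8*h + p)*(-5*h + p)) = 40*h^2 - 13*h*p + p^2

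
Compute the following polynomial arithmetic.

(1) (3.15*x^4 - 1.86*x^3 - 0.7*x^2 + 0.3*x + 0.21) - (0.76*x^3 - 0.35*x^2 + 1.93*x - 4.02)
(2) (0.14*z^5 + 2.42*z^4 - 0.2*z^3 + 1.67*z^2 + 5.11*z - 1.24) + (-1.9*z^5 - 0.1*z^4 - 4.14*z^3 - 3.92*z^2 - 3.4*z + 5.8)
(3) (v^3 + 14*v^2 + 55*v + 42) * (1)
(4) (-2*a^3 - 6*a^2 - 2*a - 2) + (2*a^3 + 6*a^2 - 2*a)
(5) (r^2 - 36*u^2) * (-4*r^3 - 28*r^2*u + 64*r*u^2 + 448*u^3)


(1) = 3.15*x^4 - 2.62*x^3 - 0.35*x^2 - 1.63*x + 4.23
(2) = -1.76*z^5 + 2.32*z^4 - 4.34*z^3 - 2.25*z^2 + 1.71*z + 4.56
(3) = v^3 + 14*v^2 + 55*v + 42
(4) = -4*a - 2
(5) = -4*r^5 - 28*r^4*u + 208*r^3*u^2 + 1456*r^2*u^3 - 2304*r*u^4 - 16128*u^5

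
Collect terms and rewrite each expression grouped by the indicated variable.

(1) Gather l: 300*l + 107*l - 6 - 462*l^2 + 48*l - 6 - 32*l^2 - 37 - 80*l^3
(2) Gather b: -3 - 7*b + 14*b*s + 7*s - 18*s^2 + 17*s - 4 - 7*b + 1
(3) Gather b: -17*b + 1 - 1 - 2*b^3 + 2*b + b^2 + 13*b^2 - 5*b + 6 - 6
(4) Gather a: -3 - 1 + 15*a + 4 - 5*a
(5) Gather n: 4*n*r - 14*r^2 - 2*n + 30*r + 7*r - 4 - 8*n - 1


(1) = -80*l^3 - 494*l^2 + 455*l - 49
(2) = b*(14*s - 14) - 18*s^2 + 24*s - 6
(3) = -2*b^3 + 14*b^2 - 20*b
(4) = 10*a
(5) = n*(4*r - 10) - 14*r^2 + 37*r - 5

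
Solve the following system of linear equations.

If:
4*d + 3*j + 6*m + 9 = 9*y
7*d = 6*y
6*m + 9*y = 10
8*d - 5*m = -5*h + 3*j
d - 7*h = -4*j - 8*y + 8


Then:
d = 368/653
h = -4124/1959
j = -6151/1959
m = 1333/1959
y = 1288/1959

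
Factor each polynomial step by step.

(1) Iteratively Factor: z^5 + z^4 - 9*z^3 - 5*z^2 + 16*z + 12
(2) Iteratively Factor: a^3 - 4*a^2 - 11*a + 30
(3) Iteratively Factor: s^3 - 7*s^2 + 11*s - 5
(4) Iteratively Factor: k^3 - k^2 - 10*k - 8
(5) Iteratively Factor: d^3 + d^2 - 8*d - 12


(1) = (z - 2)*(z^4 + 3*z^3 - 3*z^2 - 11*z - 6) = (z - 2)*(z + 1)*(z^3 + 2*z^2 - 5*z - 6) = (z - 2)^2*(z + 1)*(z^2 + 4*z + 3) = (z - 2)^2*(z + 1)^2*(z + 3)
(2) = (a + 3)*(a^2 - 7*a + 10) = (a - 5)*(a + 3)*(a - 2)
(3) = (s - 5)*(s^2 - 2*s + 1) = (s - 5)*(s - 1)*(s - 1)
(4) = (k + 1)*(k^2 - 2*k - 8) = (k + 1)*(k + 2)*(k - 4)
(5) = (d + 2)*(d^2 - d - 6) = (d + 2)^2*(d - 3)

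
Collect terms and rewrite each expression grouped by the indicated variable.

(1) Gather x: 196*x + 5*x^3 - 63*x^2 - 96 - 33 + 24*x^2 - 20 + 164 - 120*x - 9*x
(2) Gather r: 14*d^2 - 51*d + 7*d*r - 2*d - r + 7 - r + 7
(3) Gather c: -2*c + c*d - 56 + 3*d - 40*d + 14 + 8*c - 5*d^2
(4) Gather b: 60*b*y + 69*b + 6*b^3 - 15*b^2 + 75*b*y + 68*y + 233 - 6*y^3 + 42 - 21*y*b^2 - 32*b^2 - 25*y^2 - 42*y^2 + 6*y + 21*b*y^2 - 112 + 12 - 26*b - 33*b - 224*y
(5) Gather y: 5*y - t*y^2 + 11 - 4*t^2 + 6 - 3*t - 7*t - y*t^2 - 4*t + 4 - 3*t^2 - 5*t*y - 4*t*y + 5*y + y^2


(1) = 5*x^3 - 39*x^2 + 67*x + 15
(2) = 14*d^2 - 53*d + r*(7*d - 2) + 14
(3) = c*(d + 6) - 5*d^2 - 37*d - 42
(4) = 6*b^3 + b^2*(-21*y - 47) + b*(21*y^2 + 135*y + 10) - 6*y^3 - 67*y^2 - 150*y + 175
(5) = -7*t^2 - 14*t + y^2*(1 - t) + y*(-t^2 - 9*t + 10) + 21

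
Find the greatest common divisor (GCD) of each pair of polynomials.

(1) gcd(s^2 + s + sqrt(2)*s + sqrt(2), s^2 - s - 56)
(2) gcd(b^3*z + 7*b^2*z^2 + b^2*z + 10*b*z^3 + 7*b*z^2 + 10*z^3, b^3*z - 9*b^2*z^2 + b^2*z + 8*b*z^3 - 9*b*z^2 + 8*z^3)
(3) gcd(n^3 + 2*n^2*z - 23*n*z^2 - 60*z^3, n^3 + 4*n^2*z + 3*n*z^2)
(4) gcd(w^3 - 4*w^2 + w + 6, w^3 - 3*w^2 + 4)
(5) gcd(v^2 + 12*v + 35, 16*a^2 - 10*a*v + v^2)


(1) = gcd((s + 1)*(s + sqrt(2)), (s - 8)*(s + 7)) = 1
(2) = gcd((b + 2*z)*(b + 5*z)*(b*z + z), (b - 8*z)*(b - z)*(b*z + z)) = b*z + z
(3) = gcd((n - 5*z)*(n + 3*z)*(n + 4*z), n*(n + z)*(n + 3*z)) = n + 3*z
(4) = gcd((w - 3)*(w - 2)*(w + 1), (w - 2)^2*(w + 1)) = w^2 - w - 2
(5) = 1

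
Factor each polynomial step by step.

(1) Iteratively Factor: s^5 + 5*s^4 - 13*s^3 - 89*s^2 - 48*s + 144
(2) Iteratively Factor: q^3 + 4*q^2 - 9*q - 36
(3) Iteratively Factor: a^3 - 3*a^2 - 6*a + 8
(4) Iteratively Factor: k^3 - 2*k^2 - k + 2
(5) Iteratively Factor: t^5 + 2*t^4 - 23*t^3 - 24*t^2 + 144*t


(1) = (s + 3)*(s^4 + 2*s^3 - 19*s^2 - 32*s + 48) = (s - 4)*(s + 3)*(s^3 + 6*s^2 + 5*s - 12) = (s - 4)*(s + 3)^2*(s^2 + 3*s - 4) = (s - 4)*(s + 3)^2*(s + 4)*(s - 1)
(2) = (q + 3)*(q^2 + q - 12) = (q - 3)*(q + 3)*(q + 4)
(3) = (a - 1)*(a^2 - 2*a - 8) = (a - 1)*(a + 2)*(a - 4)
(4) = (k - 1)*(k^2 - k - 2) = (k - 2)*(k - 1)*(k + 1)
(5) = (t - 3)*(t^4 + 5*t^3 - 8*t^2 - 48*t) = (t - 3)*(t + 4)*(t^3 + t^2 - 12*t) = (t - 3)*(t + 4)^2*(t^2 - 3*t) = (t - 3)^2*(t + 4)^2*(t)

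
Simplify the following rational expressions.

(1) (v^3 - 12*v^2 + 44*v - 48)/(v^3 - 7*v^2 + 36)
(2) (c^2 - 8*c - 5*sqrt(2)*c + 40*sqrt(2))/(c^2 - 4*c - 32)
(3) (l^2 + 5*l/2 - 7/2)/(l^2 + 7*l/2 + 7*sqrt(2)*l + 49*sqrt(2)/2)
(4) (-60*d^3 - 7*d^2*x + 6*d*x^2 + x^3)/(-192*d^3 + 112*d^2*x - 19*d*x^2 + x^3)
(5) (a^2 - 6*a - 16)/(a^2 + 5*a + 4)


(1) = (v^2 - 6*v + 8)/(v^2 - v - 6)
(2) = (c - 5*sqrt(2))/(c + 4)
(3) = (4*l - 4)/(4*l + 28*sqrt(2))
(4) = (20*d^2 + 9*d*x + x^2)/(64*d^2 - 16*d*x + x^2)
(5) = (a^2 - 6*a - 16)/(a^2 + 5*a + 4)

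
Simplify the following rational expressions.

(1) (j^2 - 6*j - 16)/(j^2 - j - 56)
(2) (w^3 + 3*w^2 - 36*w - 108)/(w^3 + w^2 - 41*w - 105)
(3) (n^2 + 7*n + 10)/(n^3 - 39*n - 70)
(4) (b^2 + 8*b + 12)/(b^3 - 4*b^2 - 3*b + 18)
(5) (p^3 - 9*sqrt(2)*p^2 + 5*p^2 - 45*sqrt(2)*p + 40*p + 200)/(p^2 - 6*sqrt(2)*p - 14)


(1) = (j + 2)/(j + 7)
(2) = (w^2 - 36)/(w^2 - 2*w - 35)
(3) = 1/(n - 7)
(4) = (b + 6)/(b^2 - 6*b + 9)
(5) = (p^3 + p^2*(5 - 9*sqrt(2)) + p*(40 - 45*sqrt(2)) + 200)/(p^2 - 6*sqrt(2)*p - 14)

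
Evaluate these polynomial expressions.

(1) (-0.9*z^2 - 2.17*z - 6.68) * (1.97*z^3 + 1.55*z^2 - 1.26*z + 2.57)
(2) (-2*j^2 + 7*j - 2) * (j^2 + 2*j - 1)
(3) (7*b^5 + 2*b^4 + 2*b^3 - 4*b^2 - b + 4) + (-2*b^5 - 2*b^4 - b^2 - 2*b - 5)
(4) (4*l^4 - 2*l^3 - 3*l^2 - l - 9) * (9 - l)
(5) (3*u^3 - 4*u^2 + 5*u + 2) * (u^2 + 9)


(1) = -1.773*z^5 - 5.6699*z^4 - 15.3891*z^3 - 9.9328*z^2 + 2.8399*z - 17.1676
(2) = -2*j^4 + 3*j^3 + 14*j^2 - 11*j + 2
(3) = 5*b^5 + 2*b^3 - 5*b^2 - 3*b - 1
(4) = -4*l^5 + 38*l^4 - 15*l^3 - 26*l^2 - 81
(5) = 3*u^5 - 4*u^4 + 32*u^3 - 34*u^2 + 45*u + 18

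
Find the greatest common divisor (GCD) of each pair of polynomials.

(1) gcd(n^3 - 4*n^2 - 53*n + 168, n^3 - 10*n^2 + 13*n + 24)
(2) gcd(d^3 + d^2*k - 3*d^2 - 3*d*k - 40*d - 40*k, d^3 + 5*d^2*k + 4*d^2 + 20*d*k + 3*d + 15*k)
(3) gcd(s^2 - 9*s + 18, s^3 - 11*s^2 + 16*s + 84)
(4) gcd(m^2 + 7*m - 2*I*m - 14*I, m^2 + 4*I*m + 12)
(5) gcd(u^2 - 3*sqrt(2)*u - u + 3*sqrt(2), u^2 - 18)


(1) = gcd((n - 8)*(n - 3)*(n + 7), (n - 8)*(n - 3)*(n + 1)) = n^2 - 11*n + 24
(2) = gcd((d - 8)*(d + 5)*(d + k), (d + 1)*(d + 3)*(d + 5*k)) = 1
(3) = gcd((s - 6)*(s - 3), (s - 7)*(s - 6)*(s + 2)) = s - 6
(4) = gcd((m + 7)*(m - 2*I), (m - 2*I)*(m + 6*I)) = m - 2*I
(5) = gcd((u - 1)*(u - 3*sqrt(2)), (u - 3*sqrt(2))*(u + 3*sqrt(2))) = u - 3*sqrt(2)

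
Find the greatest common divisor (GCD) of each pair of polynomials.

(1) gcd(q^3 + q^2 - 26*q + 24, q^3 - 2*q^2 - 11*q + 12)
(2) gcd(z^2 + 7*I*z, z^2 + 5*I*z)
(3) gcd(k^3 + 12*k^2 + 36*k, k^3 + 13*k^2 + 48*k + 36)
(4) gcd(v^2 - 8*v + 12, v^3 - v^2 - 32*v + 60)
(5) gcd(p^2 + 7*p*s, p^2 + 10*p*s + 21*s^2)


(1) = gcd((q - 4)*(q - 1)*(q + 6), (q - 4)*(q - 1)*(q + 3)) = q^2 - 5*q + 4
(2) = z
(3) = k^2 + 12*k + 36
(4) = gcd((v - 6)*(v - 2), (v - 5)*(v - 2)*(v + 6)) = v - 2
(5) = p + 7*s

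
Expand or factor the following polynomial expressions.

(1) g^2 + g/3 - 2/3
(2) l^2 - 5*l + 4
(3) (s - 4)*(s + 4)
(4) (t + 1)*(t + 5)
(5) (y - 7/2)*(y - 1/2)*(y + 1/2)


(1) = (g - 2/3)*(g + 1)
(2) = (l - 4)*(l - 1)
(3) = s^2 - 16
(4) = t^2 + 6*t + 5
(5) = y^3 - 7*y^2/2 - y/4 + 7/8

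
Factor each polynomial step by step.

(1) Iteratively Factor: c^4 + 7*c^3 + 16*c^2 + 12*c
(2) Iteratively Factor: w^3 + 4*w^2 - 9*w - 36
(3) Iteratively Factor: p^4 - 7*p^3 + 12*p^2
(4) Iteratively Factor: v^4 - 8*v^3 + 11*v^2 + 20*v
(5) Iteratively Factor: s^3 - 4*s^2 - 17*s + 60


(1) = (c + 2)*(c^3 + 5*c^2 + 6*c) = (c + 2)*(c + 3)*(c^2 + 2*c) = (c + 2)^2*(c + 3)*(c)
(2) = (w + 3)*(w^2 + w - 12) = (w + 3)*(w + 4)*(w - 3)
(3) = (p)*(p^3 - 7*p^2 + 12*p) = p^2*(p^2 - 7*p + 12) = p^2*(p - 4)*(p - 3)
(4) = (v - 5)*(v^3 - 3*v^2 - 4*v) = v*(v - 5)*(v^2 - 3*v - 4) = v*(v - 5)*(v + 1)*(v - 4)
(5) = (s - 3)*(s^2 - s - 20) = (s - 5)*(s - 3)*(s + 4)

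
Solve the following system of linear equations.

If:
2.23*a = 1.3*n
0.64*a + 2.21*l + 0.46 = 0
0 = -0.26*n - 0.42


Then:
a = -0.94
l = 0.06
n = -1.62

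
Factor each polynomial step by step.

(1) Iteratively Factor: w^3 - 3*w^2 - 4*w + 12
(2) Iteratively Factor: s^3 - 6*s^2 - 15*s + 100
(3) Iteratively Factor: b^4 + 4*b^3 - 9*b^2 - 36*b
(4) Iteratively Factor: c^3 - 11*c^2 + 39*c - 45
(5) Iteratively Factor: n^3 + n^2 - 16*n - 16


(1) = (w - 2)*(w^2 - w - 6) = (w - 2)*(w + 2)*(w - 3)
(2) = (s - 5)*(s^2 - s - 20) = (s - 5)^2*(s + 4)
(3) = (b)*(b^3 + 4*b^2 - 9*b - 36) = b*(b - 3)*(b^2 + 7*b + 12) = b*(b - 3)*(b + 3)*(b + 4)
(4) = (c - 3)*(c^2 - 8*c + 15) = (c - 3)^2*(c - 5)
(5) = (n + 4)*(n^2 - 3*n - 4) = (n - 4)*(n + 4)*(n + 1)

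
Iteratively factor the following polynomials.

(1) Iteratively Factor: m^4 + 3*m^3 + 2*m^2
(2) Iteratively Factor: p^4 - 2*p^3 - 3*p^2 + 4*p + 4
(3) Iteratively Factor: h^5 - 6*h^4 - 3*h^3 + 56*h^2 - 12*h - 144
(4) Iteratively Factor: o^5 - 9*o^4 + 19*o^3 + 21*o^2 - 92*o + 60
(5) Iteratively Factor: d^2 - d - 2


(1) = (m)*(m^3 + 3*m^2 + 2*m) = m*(m + 1)*(m^2 + 2*m) = m^2*(m + 1)*(m + 2)
(2) = (p + 1)*(p^3 - 3*p^2 + 4) = (p - 2)*(p + 1)*(p^2 - p - 2) = (p - 2)^2*(p + 1)*(p + 1)
(3) = (h - 3)*(h^4 - 3*h^3 - 12*h^2 + 20*h + 48) = (h - 4)*(h - 3)*(h^3 + h^2 - 8*h - 12) = (h - 4)*(h - 3)*(h + 2)*(h^2 - h - 6) = (h - 4)*(h - 3)^2*(h + 2)*(h + 2)
(4) = (o - 5)*(o^4 - 4*o^3 - o^2 + 16*o - 12) = (o - 5)*(o + 2)*(o^3 - 6*o^2 + 11*o - 6) = (o - 5)*(o - 1)*(o + 2)*(o^2 - 5*o + 6) = (o - 5)*(o - 3)*(o - 1)*(o + 2)*(o - 2)
(5) = (d - 2)*(d + 1)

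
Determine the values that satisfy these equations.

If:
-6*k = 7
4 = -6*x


Then:
k = -7/6
x = -2/3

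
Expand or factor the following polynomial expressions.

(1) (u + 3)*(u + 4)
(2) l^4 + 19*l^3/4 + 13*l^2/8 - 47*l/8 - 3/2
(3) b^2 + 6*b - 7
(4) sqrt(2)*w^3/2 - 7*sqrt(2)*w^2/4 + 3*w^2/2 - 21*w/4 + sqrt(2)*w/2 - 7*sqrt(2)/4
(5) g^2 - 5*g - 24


(1) = u^2 + 7*u + 12
(2) = (l - 1)*(l + 1/4)*(l + 3/2)*(l + 4)
(3) = (b - 1)*(b + 7)
(4) = (w - 7/2)*(w + sqrt(2)/2)*(sqrt(2)*w/2 + 1)
(5) = (g - 8)*(g + 3)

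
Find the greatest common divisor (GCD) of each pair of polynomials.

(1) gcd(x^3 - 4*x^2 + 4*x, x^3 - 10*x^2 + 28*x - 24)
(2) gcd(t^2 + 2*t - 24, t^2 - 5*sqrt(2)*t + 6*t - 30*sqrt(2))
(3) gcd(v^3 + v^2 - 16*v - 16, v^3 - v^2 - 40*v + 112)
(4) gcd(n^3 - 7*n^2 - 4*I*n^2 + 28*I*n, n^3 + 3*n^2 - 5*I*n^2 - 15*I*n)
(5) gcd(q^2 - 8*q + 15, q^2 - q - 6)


(1) = gcd(x*(x - 2)^2, (x - 6)*(x - 2)^2) = x^2 - 4*x + 4
(2) = gcd((t - 4)*(t + 6), (t + 6)*(t - 5*sqrt(2))) = t + 6
(3) = gcd((v - 4)*(v + 1)*(v + 4), (v - 4)^2*(v + 7)) = v - 4
(4) = n
(5) = gcd((q - 5)*(q - 3), (q - 3)*(q + 2)) = q - 3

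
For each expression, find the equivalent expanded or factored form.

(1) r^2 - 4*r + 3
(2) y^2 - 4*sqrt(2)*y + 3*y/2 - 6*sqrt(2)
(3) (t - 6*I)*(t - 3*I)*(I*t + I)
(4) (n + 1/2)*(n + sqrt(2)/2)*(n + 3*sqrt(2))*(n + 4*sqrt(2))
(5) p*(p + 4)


(1) = (r - 3)*(r - 1)
(2) = (y + 3/2)*(y - 4*sqrt(2))
(3) = I*t^3 + 9*t^2 + I*t^2 + 9*t - 18*I*t - 18*I
(4) = n^4 + n^3/2 + 15*sqrt(2)*n^3/2 + 15*sqrt(2)*n^2/4 + 31*n^2 + 31*n/2 + 12*sqrt(2)*n + 6*sqrt(2)
(5) = p^2 + 4*p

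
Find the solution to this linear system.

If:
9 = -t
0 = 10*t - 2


Then:
No Solution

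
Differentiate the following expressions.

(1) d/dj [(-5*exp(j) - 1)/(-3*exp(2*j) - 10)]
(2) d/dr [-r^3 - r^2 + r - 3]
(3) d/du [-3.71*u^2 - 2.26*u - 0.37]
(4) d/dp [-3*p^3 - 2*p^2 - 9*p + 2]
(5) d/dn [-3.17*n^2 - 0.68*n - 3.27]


(1) = (-15*exp(2*j) - 6*exp(j) + 50)*exp(j)/(9*exp(4*j) + 60*exp(2*j) + 100)
(2) = -3*r^2 - 2*r + 1
(3) = -7.42*u - 2.26
(4) = -9*p^2 - 4*p - 9
(5) = -6.34*n - 0.68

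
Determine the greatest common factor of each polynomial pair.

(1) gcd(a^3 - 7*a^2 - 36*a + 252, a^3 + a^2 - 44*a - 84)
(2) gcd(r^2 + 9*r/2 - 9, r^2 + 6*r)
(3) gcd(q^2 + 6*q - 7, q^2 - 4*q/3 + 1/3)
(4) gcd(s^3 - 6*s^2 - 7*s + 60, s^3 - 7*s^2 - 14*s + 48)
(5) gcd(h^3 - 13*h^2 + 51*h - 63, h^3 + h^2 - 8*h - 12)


(1) = gcd((a - 7)*(a - 6)*(a + 6), (a - 7)*(a + 2)*(a + 6)) = a^2 - a - 42
(2) = r + 6
(3) = gcd((q - 1)*(q + 7), (q - 1)*(q - 1/3)) = q - 1
(4) = gcd((s - 5)*(s - 4)*(s + 3), (s - 8)*(s - 2)*(s + 3)) = s + 3
(5) = gcd((h - 7)*(h - 3)^2, (h - 3)*(h + 2)^2) = h - 3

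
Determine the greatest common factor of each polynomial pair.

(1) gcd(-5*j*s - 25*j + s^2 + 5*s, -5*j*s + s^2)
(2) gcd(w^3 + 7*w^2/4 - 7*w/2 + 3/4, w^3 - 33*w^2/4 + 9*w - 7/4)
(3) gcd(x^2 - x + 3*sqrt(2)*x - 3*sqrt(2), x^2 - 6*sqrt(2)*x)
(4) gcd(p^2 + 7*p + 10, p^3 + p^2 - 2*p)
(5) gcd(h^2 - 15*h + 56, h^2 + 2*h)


(1) = gcd((-5*j + s)*(s + 5), s*(-5*j + s)) = -5*j + s
(2) = gcd((w - 1)*(w - 1/4)*(w + 3), (w - 7)*(w - 1)*(w - 1/4)) = w^2 - 5*w/4 + 1/4
(3) = gcd((x - 1)*(x + 3*sqrt(2)), x*(x - 6*sqrt(2))) = 1
(4) = gcd((p + 2)*(p + 5), p*(p - 1)*(p + 2)) = p + 2
(5) = gcd((h - 8)*(h - 7), h*(h + 2)) = 1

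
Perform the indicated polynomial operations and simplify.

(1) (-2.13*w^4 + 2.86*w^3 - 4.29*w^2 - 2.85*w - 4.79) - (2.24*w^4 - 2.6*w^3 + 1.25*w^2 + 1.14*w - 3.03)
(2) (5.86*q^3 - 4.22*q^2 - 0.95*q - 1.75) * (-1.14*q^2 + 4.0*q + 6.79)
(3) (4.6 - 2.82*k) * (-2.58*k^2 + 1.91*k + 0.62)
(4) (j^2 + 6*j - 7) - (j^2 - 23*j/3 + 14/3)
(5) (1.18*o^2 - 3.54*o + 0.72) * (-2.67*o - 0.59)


(1) = -4.37*w^4 + 5.46*w^3 - 5.54*w^2 - 3.99*w - 1.76
(2) = -6.6804*q^5 + 28.2508*q^4 + 23.9924*q^3 - 30.4588*q^2 - 13.4505*q - 11.8825
(3) = 7.2756*k^3 - 17.2542*k^2 + 7.0376*k + 2.852
(4) = 41*j/3 - 35/3
(5) = -3.1506*o^3 + 8.7556*o^2 + 0.1662*o - 0.4248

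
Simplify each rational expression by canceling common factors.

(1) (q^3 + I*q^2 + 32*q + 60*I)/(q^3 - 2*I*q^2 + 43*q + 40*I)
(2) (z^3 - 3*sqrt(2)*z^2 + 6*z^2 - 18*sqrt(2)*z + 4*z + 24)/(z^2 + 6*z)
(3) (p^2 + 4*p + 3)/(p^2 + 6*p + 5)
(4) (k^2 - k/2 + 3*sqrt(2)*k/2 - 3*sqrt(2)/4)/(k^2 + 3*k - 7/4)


(1) = (q^2 - 4*I*q + 12)/(q^2 - 7*I*q + 8)
(2) = (z^2 - 3*sqrt(2)*z + 4)/z
(3) = (p + 3)/(p + 5)
(4) = (16*k + 24*sqrt(2))/(16*k + 56)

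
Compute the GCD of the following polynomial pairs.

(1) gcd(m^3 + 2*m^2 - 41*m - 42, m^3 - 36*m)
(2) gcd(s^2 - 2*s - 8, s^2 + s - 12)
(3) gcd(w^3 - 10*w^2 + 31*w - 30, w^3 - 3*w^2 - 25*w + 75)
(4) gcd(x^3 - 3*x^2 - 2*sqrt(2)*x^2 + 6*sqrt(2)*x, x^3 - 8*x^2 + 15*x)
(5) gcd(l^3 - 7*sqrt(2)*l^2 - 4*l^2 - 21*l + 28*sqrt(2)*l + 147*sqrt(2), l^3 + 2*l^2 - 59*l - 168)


(1) = gcd((m - 6)*(m + 1)*(m + 7), m*(m - 6)*(m + 6)) = m - 6
(2) = gcd((s - 4)*(s + 2), (s - 3)*(s + 4)) = 1
(3) = gcd((w - 5)*(w - 3)*(w - 2), (w - 5)*(w - 3)*(w + 5)) = w^2 - 8*w + 15
(4) = gcd(x*(x - 3)*(x - 2*sqrt(2)), x*(x - 5)*(x - 3)) = x^2 - 3*x
(5) = l + 3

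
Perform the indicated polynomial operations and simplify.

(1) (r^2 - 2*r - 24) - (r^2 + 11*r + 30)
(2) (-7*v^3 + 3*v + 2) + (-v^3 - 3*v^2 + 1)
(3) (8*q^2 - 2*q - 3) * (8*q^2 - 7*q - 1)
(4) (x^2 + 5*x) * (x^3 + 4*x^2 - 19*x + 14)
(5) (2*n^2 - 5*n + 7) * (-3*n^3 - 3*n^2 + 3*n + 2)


(1) = -13*r - 54
(2) = -8*v^3 - 3*v^2 + 3*v + 3
(3) = 64*q^4 - 72*q^3 - 18*q^2 + 23*q + 3
(4) = x^5 + 9*x^4 + x^3 - 81*x^2 + 70*x
(5) = -6*n^5 + 9*n^4 - 32*n^2 + 11*n + 14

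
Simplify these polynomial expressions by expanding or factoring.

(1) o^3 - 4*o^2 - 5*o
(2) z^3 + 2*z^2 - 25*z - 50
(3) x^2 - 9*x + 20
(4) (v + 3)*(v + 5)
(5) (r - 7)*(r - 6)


(1) = o*(o - 5)*(o + 1)
(2) = (z - 5)*(z + 2)*(z + 5)
(3) = (x - 5)*(x - 4)
(4) = v^2 + 8*v + 15
(5) = r^2 - 13*r + 42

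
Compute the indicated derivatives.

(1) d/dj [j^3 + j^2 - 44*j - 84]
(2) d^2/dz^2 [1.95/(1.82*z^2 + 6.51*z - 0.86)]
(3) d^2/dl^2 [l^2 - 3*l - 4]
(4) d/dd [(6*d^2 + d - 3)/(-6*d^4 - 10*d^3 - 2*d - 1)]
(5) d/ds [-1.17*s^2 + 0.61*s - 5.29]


(1) = 3*j^2 + 2*j - 44
(2) = (-12.91836*z^2 - 46.20798*z + 1.95*(3.64*z + 6.51)*(7.28*z + 13.02) + 6.10428)/(1.82*z^2 + 6.51*z - 0.86)^3
(3) = 2
(4) = (-(12*d + 1)*(6*d^4 + 10*d^3 + 2*d + 1) + 2*(6*d^2 + d - 3)*(12*d^3 + 15*d^2 + 1))/(6*d^4 + 10*d^3 + 2*d + 1)^2
(5) = 0.61 - 2.34*s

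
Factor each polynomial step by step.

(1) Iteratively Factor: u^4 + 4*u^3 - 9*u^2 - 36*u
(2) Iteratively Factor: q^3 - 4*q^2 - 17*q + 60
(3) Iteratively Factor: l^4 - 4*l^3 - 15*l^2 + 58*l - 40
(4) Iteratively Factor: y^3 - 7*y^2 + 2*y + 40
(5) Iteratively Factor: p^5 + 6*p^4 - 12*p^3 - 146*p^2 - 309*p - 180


(1) = (u)*(u^3 + 4*u^2 - 9*u - 36) = u*(u + 3)*(u^2 + u - 12) = u*(u + 3)*(u + 4)*(u - 3)
(2) = (q - 5)*(q^2 + q - 12) = (q - 5)*(q - 3)*(q + 4)
(3) = (l - 5)*(l^3 + l^2 - 10*l + 8) = (l - 5)*(l + 4)*(l^2 - 3*l + 2) = (l - 5)*(l - 2)*(l + 4)*(l - 1)
(4) = (y + 2)*(y^2 - 9*y + 20) = (y - 4)*(y + 2)*(y - 5)
(5) = (p + 4)*(p^4 + 2*p^3 - 20*p^2 - 66*p - 45) = (p + 1)*(p + 4)*(p^3 + p^2 - 21*p - 45) = (p + 1)*(p + 3)*(p + 4)*(p^2 - 2*p - 15) = (p + 1)*(p + 3)^2*(p + 4)*(p - 5)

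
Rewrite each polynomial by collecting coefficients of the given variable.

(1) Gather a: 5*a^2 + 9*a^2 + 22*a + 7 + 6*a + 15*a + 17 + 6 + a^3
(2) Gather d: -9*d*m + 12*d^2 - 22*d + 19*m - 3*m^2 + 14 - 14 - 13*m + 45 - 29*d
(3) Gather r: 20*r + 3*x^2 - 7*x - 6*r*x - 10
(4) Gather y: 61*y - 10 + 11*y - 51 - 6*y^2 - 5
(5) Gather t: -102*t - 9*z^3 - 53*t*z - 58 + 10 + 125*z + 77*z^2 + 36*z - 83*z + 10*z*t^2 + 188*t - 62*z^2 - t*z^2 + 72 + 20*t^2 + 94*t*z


(1) = a^3 + 14*a^2 + 43*a + 30
(2) = 12*d^2 + d*(-9*m - 51) - 3*m^2 + 6*m + 45
(3) = r*(20 - 6*x) + 3*x^2 - 7*x - 10
(4) = -6*y^2 + 72*y - 66
(5) = t^2*(10*z + 20) + t*(-z^2 + 41*z + 86) - 9*z^3 + 15*z^2 + 78*z + 24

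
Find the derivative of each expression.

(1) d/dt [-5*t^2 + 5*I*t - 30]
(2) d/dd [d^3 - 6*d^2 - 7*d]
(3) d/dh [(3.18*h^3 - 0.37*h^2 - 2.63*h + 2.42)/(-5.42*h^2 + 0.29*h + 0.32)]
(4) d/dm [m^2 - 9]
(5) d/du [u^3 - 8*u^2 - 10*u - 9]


(1) = -10*t + 5*I
(2) = 3*d^2 - 12*d - 7
(3) = (-17.2356*h^4 + 1.8444*h^3 - 11.3091*h^2 + 25.996*h - 1.5434)/(29.3764*h^4 - 3.1436*h^3 - 3.3847*h^2 + 0.1856*h + 0.1024)
(4) = 2*m
(5) = 3*u^2 - 16*u - 10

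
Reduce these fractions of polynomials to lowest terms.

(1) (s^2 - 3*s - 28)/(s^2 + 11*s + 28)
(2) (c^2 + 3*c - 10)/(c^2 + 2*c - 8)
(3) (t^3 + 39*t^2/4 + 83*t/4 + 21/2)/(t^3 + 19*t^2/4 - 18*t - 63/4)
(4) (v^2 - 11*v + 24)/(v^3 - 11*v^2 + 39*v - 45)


(1) = (s - 7)/(s + 7)
(2) = (c + 5)/(c + 4)
(3) = (t + 2)/(t - 3)
(4) = (v - 8)/(v^2 - 8*v + 15)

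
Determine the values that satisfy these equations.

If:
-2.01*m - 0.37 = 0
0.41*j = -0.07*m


Then:
j = 0.03
m = -0.18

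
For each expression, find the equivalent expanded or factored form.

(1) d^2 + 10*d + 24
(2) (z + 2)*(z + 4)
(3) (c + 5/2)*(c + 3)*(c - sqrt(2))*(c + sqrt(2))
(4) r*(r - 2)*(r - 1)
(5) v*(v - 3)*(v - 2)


(1) = (d + 4)*(d + 6)
(2) = z^2 + 6*z + 8
(3) = c^4 + 11*c^3/2 + 11*c^2/2 - 11*c - 15
(4) = r^3 - 3*r^2 + 2*r
(5) = v^3 - 5*v^2 + 6*v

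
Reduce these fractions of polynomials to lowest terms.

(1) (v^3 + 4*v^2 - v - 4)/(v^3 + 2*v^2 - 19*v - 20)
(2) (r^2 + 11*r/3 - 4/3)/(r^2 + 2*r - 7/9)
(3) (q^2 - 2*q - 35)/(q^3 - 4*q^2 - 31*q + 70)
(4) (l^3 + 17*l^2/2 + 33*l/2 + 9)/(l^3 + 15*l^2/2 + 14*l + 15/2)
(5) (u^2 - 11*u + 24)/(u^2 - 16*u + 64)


(1) = (v^2 + 3*v - 4)/(v^2 + v - 20)
(2) = (3*r + 12)/(3*r + 7)
(3) = 1/(q - 2)
(4) = (l + 6)/(l + 5)
(5) = (u - 3)/(u - 8)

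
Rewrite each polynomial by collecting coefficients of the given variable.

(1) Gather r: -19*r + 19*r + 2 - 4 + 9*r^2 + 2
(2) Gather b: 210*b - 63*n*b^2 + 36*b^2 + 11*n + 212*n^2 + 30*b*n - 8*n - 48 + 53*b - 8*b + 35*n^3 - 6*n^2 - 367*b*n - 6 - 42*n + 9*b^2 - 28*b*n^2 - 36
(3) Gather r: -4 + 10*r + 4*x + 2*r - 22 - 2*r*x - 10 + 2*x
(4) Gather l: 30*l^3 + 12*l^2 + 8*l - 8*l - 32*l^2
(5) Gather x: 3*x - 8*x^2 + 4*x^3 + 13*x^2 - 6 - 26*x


(1) = 9*r^2
(2) = b^2*(45 - 63*n) + b*(-28*n^2 - 337*n + 255) + 35*n^3 + 206*n^2 - 39*n - 90
(3) = r*(12 - 2*x) + 6*x - 36
(4) = 30*l^3 - 20*l^2
(5) = 4*x^3 + 5*x^2 - 23*x - 6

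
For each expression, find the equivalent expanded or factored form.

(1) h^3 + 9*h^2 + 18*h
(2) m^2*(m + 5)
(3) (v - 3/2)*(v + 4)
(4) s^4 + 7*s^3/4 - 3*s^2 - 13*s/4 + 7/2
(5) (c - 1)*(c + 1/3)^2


(1) = h*(h + 3)*(h + 6)
(2) = m^3 + 5*m^2
(3) = v^2 + 5*v/2 - 6
(4) = (s - 1)^2*(s + 7/4)*(s + 2)
(5) = c^3 - c^2/3 - 5*c/9 - 1/9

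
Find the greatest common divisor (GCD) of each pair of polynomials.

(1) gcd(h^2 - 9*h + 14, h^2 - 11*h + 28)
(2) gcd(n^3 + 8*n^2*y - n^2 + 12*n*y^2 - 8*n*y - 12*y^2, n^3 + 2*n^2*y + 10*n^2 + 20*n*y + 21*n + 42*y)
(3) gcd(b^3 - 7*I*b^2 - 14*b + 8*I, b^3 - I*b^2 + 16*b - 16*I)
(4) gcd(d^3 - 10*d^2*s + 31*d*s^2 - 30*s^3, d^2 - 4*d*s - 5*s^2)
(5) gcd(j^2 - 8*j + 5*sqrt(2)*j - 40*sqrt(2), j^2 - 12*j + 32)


(1) = h - 7
(2) = n + 2*y
(3) = gcd((b - 4*I)*(b - 2*I)*(b - I), (b - 4*I)*(b - I)*(b + 4*I)) = b^2 - 5*I*b - 4
(4) = -d + 5*s
(5) = gcd((j - 8)*(j + 5*sqrt(2)), (j - 8)*(j - 4)) = j - 8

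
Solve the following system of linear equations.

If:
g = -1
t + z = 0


Then:
g = -1
t = -z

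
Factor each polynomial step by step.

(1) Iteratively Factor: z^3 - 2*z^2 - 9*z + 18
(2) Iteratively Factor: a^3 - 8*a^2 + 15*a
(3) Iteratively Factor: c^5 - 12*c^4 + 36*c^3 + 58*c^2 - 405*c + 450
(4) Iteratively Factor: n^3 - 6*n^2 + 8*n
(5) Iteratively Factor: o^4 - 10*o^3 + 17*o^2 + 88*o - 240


(1) = (z + 3)*(z^2 - 5*z + 6) = (z - 3)*(z + 3)*(z - 2)
(2) = (a - 5)*(a^2 - 3*a) = (a - 5)*(a - 3)*(a)
(3) = (c - 5)*(c^4 - 7*c^3 + c^2 + 63*c - 90) = (c - 5)*(c - 3)*(c^3 - 4*c^2 - 11*c + 30) = (c - 5)^2*(c - 3)*(c^2 + c - 6) = (c - 5)^2*(c - 3)*(c - 2)*(c + 3)
(4) = (n - 4)*(n^2 - 2*n) = n*(n - 4)*(n - 2)
(5) = (o - 5)*(o^3 - 5*o^2 - 8*o + 48) = (o - 5)*(o + 3)*(o^2 - 8*o + 16) = (o - 5)*(o - 4)*(o + 3)*(o - 4)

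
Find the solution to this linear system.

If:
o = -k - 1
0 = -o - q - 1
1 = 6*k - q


Then:
k = 1/5
o = -6/5
q = 1/5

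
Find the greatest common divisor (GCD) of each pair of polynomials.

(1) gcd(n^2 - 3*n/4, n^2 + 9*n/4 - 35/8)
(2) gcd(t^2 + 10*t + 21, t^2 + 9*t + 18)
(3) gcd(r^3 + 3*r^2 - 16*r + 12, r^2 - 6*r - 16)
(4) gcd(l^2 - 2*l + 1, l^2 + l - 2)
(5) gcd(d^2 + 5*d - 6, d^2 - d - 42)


(1) = 1
(2) = gcd((t + 3)*(t + 7), (t + 3)*(t + 6)) = t + 3
(3) = gcd((r - 2)*(r - 1)*(r + 6), (r - 8)*(r + 2)) = 1
(4) = gcd((l - 1)^2, (l - 1)*(l + 2)) = l - 1
(5) = gcd((d - 1)*(d + 6), (d - 7)*(d + 6)) = d + 6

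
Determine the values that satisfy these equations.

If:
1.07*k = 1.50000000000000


Then:
k = 1.40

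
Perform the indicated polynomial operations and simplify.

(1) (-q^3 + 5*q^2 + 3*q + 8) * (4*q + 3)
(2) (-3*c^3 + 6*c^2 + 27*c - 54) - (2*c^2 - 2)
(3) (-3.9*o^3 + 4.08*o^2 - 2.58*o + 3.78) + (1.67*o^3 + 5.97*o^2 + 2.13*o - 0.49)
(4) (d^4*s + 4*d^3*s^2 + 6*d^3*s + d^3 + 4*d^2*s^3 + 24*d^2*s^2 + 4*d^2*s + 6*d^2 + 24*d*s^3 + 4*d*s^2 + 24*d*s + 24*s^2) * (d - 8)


(1) = -4*q^4 + 17*q^3 + 27*q^2 + 41*q + 24
(2) = -3*c^3 + 4*c^2 + 27*c - 52
(3) = -2.23*o^3 + 10.05*o^2 - 0.45*o + 3.29
(4) = d^5*s + 4*d^4*s^2 - 2*d^4*s + d^4 + 4*d^3*s^3 - 8*d^3*s^2 - 44*d^3*s - 2*d^3 - 8*d^2*s^3 - 188*d^2*s^2 - 8*d^2*s - 48*d^2 - 192*d*s^3 - 8*d*s^2 - 192*d*s - 192*s^2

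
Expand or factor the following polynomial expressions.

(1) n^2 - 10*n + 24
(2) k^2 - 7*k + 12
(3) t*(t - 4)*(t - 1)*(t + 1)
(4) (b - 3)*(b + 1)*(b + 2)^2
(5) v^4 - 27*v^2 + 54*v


(1) = (n - 6)*(n - 4)
(2) = (k - 4)*(k - 3)
(3) = t^4 - 4*t^3 - t^2 + 4*t
(4) = b^4 + 2*b^3 - 7*b^2 - 20*b - 12
(5) = v*(v - 3)^2*(v + 6)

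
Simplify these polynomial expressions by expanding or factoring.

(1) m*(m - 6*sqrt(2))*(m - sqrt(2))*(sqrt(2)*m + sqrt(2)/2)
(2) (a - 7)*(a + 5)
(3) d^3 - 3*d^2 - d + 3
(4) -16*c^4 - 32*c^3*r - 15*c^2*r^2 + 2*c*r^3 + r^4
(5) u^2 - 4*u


(1) = sqrt(2)*m^4 - 14*m^3 + sqrt(2)*m^3/2 - 7*m^2 + 12*sqrt(2)*m^2 + 6*sqrt(2)*m
(2) = a^2 - 2*a - 35
(3) = (d - 3)*(d - 1)*(d + 1)
(4) = (-4*c + r)*(c + r)^2*(4*c + r)
(5) = u*(u - 4)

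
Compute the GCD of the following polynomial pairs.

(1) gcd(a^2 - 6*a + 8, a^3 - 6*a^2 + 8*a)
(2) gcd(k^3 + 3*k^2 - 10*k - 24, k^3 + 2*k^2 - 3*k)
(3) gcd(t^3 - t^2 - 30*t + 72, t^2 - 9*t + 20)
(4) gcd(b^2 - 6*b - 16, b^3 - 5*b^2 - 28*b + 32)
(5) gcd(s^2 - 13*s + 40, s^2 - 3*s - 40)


(1) = a^2 - 6*a + 8
(2) = 1
(3) = t - 4
(4) = b - 8
(5) = gcd((s - 8)*(s - 5), (s - 8)*(s + 5)) = s - 8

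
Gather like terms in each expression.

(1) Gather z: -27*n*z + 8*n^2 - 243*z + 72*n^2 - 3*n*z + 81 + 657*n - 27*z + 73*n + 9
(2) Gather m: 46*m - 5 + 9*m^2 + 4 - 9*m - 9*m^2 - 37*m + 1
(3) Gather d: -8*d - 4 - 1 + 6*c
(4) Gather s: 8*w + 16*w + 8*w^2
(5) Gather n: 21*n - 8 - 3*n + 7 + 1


(1) = 80*n^2 + 730*n + z*(-30*n - 270) + 90
(2) = 0
(3) = 6*c - 8*d - 5
(4) = 8*w^2 + 24*w
(5) = 18*n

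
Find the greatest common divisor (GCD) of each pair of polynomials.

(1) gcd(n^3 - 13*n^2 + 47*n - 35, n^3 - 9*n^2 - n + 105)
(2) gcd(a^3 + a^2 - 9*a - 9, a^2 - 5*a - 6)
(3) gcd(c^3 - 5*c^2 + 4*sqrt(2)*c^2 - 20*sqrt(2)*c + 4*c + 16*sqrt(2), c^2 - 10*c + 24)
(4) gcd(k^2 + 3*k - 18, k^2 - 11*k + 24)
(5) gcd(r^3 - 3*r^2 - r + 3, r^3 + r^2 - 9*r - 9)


(1) = gcd((n - 7)*(n - 5)*(n - 1), (n - 7)*(n - 5)*(n + 3)) = n^2 - 12*n + 35
(2) = a + 1
(3) = gcd((c - 4)*(c - 1)*(c + 4*sqrt(2)), (c - 6)*(c - 4)) = c - 4
(4) = gcd((k - 3)*(k + 6), (k - 8)*(k - 3)) = k - 3
(5) = r^2 - 2*r - 3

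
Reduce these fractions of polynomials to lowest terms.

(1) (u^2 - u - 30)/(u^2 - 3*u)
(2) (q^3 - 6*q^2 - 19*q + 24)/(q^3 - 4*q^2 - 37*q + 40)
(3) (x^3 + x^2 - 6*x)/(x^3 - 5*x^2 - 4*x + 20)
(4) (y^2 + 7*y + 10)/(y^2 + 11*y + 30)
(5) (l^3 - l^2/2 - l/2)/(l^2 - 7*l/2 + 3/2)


(1) = (u^2 - u - 30)/(u^2 - 3*u)
(2) = (q + 3)/(q + 5)
(3) = (x^2 + 3*x)/(x^2 - 3*x - 10)
(4) = (y + 2)/(y + 6)
(5) = (2*l^3 - l^2 - l)/(2*l^2 - 7*l + 3)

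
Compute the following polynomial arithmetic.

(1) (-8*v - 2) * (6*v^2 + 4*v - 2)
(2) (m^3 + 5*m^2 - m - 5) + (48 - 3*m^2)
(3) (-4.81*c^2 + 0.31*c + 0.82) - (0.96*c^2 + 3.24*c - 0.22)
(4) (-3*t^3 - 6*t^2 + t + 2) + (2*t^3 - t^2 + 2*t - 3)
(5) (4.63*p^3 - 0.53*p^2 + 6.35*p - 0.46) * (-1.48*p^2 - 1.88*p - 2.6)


(1) = -48*v^3 - 44*v^2 + 8*v + 4
(2) = m^3 + 2*m^2 - m + 43
(3) = -5.77*c^2 - 2.93*c + 1.04
(4) = -t^3 - 7*t^2 + 3*t - 1
(5) = -6.8524*p^5 - 7.92*p^4 - 20.4396*p^3 - 9.8792*p^2 - 15.6452*p + 1.196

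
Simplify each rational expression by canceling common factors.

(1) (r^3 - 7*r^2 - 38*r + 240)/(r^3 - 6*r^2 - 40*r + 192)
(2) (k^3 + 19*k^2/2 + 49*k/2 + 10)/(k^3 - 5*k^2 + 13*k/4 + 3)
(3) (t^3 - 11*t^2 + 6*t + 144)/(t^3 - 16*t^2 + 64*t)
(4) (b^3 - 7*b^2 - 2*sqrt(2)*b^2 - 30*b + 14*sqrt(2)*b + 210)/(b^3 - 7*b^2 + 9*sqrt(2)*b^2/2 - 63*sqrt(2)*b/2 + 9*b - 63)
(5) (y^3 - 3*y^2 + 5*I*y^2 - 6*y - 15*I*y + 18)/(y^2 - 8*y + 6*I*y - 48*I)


(1) = (r - 5)/(r - 4)
(2) = (2*k^2 + 18*k + 40)/(2*k^2 - 11*k + 12)
(3) = (t^2 - 3*t - 18)/(t^2 - 8*t)
(4) = (2*b - 10*sqrt(2))/(2*b + 3*sqrt(2))
(5) = (y^3 + y^2*(-3 + 5*I) + y*(-6 - 15*I) + 18)/(y^2 + y*(-8 + 6*I) - 48*I)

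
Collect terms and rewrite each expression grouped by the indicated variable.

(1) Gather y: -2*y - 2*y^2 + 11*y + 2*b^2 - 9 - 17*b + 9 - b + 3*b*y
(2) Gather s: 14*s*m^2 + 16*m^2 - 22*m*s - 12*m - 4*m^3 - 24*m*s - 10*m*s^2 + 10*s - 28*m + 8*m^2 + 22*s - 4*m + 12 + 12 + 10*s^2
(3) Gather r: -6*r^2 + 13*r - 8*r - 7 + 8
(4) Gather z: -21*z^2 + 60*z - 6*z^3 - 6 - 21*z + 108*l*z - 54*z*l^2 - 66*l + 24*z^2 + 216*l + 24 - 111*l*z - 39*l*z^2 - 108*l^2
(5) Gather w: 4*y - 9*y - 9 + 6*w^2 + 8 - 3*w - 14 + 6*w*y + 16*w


(1) = 2*b^2 - 18*b - 2*y^2 + y*(3*b + 9)
(2) = -4*m^3 + 24*m^2 - 44*m + s^2*(10 - 10*m) + s*(14*m^2 - 46*m + 32) + 24
(3) = -6*r^2 + 5*r + 1
(4) = -108*l^2 + 150*l - 6*z^3 + z^2*(3 - 39*l) + z*(-54*l^2 - 3*l + 39) + 18
(5) = 6*w^2 + w*(6*y + 13) - 5*y - 15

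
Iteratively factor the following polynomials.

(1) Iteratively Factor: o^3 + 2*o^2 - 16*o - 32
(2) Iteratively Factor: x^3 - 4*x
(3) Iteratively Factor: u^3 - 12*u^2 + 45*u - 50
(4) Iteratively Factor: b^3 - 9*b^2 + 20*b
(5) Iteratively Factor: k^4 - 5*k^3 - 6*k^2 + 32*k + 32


(1) = (o + 2)*(o^2 - 16) = (o - 4)*(o + 2)*(o + 4)
(2) = (x + 2)*(x^2 - 2*x) = (x - 2)*(x + 2)*(x)
(3) = (u - 2)*(u^2 - 10*u + 25) = (u - 5)*(u - 2)*(u - 5)
(4) = (b)*(b^2 - 9*b + 20) = b*(b - 4)*(b - 5)
(5) = (k + 2)*(k^3 - 7*k^2 + 8*k + 16) = (k - 4)*(k + 2)*(k^2 - 3*k - 4) = (k - 4)^2*(k + 2)*(k + 1)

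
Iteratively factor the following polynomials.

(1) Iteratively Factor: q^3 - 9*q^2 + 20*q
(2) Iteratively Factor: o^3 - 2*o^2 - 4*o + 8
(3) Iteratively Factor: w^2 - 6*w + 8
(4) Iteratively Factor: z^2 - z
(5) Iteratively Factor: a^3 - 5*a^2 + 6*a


(1) = (q - 5)*(q^2 - 4*q) = q*(q - 5)*(q - 4)
(2) = (o + 2)*(o^2 - 4*o + 4) = (o - 2)*(o + 2)*(o - 2)
(3) = (w - 4)*(w - 2)
(4) = (z - 1)*(z)
(5) = (a - 2)*(a^2 - 3*a) = (a - 3)*(a - 2)*(a)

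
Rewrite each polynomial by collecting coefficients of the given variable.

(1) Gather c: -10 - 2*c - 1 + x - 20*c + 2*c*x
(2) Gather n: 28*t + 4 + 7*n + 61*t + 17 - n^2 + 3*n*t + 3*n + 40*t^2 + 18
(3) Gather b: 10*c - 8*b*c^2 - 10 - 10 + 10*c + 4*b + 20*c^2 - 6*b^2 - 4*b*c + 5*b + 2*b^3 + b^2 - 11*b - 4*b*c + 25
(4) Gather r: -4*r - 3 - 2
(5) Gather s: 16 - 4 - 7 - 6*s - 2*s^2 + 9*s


(1) = c*(2*x - 22) + x - 11
(2) = -n^2 + n*(3*t + 10) + 40*t^2 + 89*t + 39
(3) = 2*b^3 - 5*b^2 + b*(-8*c^2 - 8*c - 2) + 20*c^2 + 20*c + 5
(4) = -4*r - 5
(5) = -2*s^2 + 3*s + 5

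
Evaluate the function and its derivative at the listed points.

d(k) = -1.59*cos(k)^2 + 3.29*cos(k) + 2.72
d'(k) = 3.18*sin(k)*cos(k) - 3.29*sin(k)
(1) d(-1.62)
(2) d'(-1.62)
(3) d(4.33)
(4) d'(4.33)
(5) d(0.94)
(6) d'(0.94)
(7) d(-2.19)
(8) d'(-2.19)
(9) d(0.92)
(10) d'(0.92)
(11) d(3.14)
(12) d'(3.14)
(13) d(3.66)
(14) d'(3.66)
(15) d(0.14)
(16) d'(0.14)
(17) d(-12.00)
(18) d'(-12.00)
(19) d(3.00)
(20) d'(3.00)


(1) = 2.55
(2) = 3.44
(3) = 1.27
(4) = 4.15
(5) = 4.11
(6) = -1.14
(7) = 0.27
(8) = 4.18
(9) = 4.13
(10) = -1.08
(11) = -2.16
(12) = -0.01
(13) = -1.34
(14) = 3.00
(15) = 4.42
(16) = -0.02
(17) = 4.36
(18) = -0.33
(19) = -2.10
(20) = -0.91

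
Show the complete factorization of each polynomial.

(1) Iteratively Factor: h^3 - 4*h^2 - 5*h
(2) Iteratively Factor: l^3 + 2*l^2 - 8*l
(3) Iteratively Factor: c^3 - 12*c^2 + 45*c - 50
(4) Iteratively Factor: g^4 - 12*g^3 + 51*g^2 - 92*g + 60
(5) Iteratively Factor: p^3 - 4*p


(1) = (h - 5)*(h^2 + h) = (h - 5)*(h + 1)*(h)
(2) = (l - 2)*(l^2 + 4*l) = (l - 2)*(l + 4)*(l)
(3) = (c - 5)*(c^2 - 7*c + 10) = (c - 5)^2*(c - 2)
(4) = (g - 2)*(g^3 - 10*g^2 + 31*g - 30) = (g - 5)*(g - 2)*(g^2 - 5*g + 6) = (g - 5)*(g - 3)*(g - 2)*(g - 2)
(5) = (p + 2)*(p^2 - 2*p) = p*(p + 2)*(p - 2)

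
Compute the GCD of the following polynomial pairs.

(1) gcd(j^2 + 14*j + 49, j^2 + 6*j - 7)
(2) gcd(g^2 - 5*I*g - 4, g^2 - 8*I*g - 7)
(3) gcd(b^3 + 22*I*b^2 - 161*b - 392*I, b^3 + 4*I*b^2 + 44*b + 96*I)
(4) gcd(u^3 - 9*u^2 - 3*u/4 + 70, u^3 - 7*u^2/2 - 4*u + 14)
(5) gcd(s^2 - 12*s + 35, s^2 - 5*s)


(1) = j + 7
(2) = gcd((g - 4*I)*(g - I), (g - 7*I)*(g - I)) = g - I
(3) = b + 8*I
(4) = gcd((u - 8)*(u - 7/2)*(u + 5/2), (u - 7/2)*(u - 2)*(u + 2)) = u - 7/2
(5) = gcd((s - 7)*(s - 5), s*(s - 5)) = s - 5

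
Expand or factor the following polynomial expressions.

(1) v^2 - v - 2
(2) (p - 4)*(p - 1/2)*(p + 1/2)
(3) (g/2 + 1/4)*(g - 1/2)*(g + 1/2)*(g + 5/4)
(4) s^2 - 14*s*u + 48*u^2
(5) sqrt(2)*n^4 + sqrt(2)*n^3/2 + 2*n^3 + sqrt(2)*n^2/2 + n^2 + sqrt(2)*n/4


(1) = (v - 2)*(v + 1)
(2) = p^3 - 4*p^2 - p/4 + 1
(3) = g^4/2 + 7*g^3/8 + 3*g^2/16 - 7*g/32 - 5/64
(4) = (s - 8*u)*(s - 6*u)
(5) = n*(n + sqrt(2)/2)^2*(sqrt(2)*n + sqrt(2)/2)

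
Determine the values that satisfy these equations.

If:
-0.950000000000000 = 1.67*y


Then:
y = -0.57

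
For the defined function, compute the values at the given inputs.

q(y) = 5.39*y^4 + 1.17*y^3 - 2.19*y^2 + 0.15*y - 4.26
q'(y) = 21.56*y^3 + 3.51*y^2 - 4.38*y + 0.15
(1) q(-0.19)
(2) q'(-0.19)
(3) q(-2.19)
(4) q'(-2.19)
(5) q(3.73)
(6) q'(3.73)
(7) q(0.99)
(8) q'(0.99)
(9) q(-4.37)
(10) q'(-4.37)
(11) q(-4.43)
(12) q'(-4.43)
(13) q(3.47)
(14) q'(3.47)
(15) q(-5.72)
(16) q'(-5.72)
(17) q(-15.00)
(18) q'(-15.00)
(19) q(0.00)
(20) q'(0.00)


(1) = -4.37
(2) = 0.96
(3) = 96.60
(4) = -199.88
(5) = 1069.88
(6) = 1151.51
(7) = 0.05
(8) = 20.17
(9) = 1821.31
(10) = -1712.94
(11) = 1926.27
(12) = -1785.95
(13) = 800.24
(14) = 928.03
(15) = 5474.23
(16) = -3894.89
(17) = 268420.74
(18) = -71909.40
(19) = -4.26
(20) = 0.15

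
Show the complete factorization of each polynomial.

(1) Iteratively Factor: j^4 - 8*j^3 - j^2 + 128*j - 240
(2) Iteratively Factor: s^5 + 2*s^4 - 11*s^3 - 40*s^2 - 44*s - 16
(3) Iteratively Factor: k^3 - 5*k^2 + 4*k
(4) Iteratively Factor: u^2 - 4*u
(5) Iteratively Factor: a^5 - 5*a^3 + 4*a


(1) = (j - 4)*(j^3 - 4*j^2 - 17*j + 60) = (j - 4)*(j + 4)*(j^2 - 8*j + 15) = (j - 4)*(j - 3)*(j + 4)*(j - 5)
(2) = (s + 2)*(s^4 - 11*s^2 - 18*s - 8) = (s + 1)*(s + 2)*(s^3 - s^2 - 10*s - 8) = (s + 1)^2*(s + 2)*(s^2 - 2*s - 8) = (s + 1)^2*(s + 2)^2*(s - 4)
(3) = (k - 4)*(k^2 - k) = (k - 4)*(k - 1)*(k)
(4) = (u - 4)*(u)
(5) = (a - 1)*(a^4 + a^3 - 4*a^2 - 4*a) = (a - 1)*(a + 2)*(a^3 - a^2 - 2*a) = (a - 2)*(a - 1)*(a + 2)*(a^2 + a) = (a - 2)*(a - 1)*(a + 1)*(a + 2)*(a)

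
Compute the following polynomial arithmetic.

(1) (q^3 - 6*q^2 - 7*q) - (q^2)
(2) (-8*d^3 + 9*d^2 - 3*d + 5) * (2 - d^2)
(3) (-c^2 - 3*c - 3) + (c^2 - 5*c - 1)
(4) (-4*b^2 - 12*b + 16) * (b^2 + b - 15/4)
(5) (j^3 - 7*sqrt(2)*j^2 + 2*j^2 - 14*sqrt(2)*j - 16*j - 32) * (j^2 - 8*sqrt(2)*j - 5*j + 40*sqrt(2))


(1) = q^3 - 7*q^2 - 7*q
(2) = 8*d^5 - 9*d^4 - 13*d^3 + 13*d^2 - 6*d + 10
(3) = -8*c - 4
(4) = -4*b^4 - 16*b^3 + 19*b^2 + 61*b - 60
(5) = j^5 - 15*sqrt(2)*j^4 - 3*j^4 + 45*sqrt(2)*j^3 + 86*j^3 - 288*j^2 + 278*sqrt(2)*j^2 - 960*j - 384*sqrt(2)*j - 1280*sqrt(2)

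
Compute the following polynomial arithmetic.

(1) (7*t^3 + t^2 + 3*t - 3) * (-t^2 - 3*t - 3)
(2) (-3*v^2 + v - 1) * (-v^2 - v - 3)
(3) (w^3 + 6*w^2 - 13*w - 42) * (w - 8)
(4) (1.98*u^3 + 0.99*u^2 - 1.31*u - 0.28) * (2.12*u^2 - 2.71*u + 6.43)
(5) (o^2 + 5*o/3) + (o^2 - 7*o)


(1) = -7*t^5 - 22*t^4 - 27*t^3 - 9*t^2 + 9
(2) = 3*v^4 + 2*v^3 + 9*v^2 - 2*v + 3
(3) = w^4 - 2*w^3 - 61*w^2 + 62*w + 336
(4) = 4.1976*u^5 - 3.267*u^4 + 7.2713*u^3 + 9.3222*u^2 - 7.6645*u - 1.8004
(5) = 2*o^2 - 16*o/3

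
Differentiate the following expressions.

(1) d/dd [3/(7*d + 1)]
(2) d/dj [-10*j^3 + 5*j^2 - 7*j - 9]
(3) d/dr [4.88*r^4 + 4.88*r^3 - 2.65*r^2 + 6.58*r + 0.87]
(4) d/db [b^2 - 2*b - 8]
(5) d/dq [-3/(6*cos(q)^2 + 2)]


(1) = -21/(7*d + 1)^2
(2) = -30*j^2 + 10*j - 7
(3) = 19.52*r^3 + 14.64*r^2 - 5.3*r + 6.58
(4) = 2*b - 2
(5) = -18*sin(2*q)/(3*cos(2*q) + 5)^2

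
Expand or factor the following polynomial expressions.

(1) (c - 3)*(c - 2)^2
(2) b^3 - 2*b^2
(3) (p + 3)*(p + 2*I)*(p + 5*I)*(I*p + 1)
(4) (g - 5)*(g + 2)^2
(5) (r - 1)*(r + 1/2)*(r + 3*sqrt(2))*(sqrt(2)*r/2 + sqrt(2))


(1) = c^3 - 7*c^2 + 16*c - 12
(2) = b^2*(b - 2)
(3) = I*p^4 - 6*p^3 + 3*I*p^3 - 18*p^2 - 3*I*p^2 - 10*p - 9*I*p - 30
(4) = g^3 - g^2 - 16*g - 20
(5) = sqrt(2)*r^4/2 + 3*sqrt(2)*r^3/4 + 3*r^3 - 3*sqrt(2)*r^2/4 + 9*r^2/2 - 9*r/2 - sqrt(2)*r/2 - 3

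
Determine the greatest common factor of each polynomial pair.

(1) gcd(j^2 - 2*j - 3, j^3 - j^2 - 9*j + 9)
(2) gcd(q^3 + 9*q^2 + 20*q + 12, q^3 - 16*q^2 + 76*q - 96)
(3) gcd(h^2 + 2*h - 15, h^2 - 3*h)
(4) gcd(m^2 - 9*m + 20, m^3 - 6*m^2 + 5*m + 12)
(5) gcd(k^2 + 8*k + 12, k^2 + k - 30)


(1) = gcd((j - 3)*(j + 1), (j - 3)*(j - 1)*(j + 3)) = j - 3
(2) = 1
(3) = h - 3
(4) = gcd((m - 5)*(m - 4), (m - 4)*(m - 3)*(m + 1)) = m - 4
(5) = gcd((k + 2)*(k + 6), (k - 5)*(k + 6)) = k + 6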